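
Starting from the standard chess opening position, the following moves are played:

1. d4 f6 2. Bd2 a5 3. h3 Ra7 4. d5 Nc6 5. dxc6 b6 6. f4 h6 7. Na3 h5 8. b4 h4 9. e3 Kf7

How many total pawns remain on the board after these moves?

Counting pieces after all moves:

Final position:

  a b c d e f g h
  ─────────────────
8│· · ♝ ♛ · ♝ ♞ ♜│8
7│♜ · ♟ ♟ ♟ ♚ ♟ ·│7
6│· ♟ ♙ · · ♟ · ·│6
5│♟ · · · · · · ·│5
4│· ♙ · · · ♙ · ♟│4
3│♘ · · · ♙ · · ♙│3
2│♙ · ♙ ♗ · · ♙ ·│2
1│♖ · · ♕ ♔ ♗ ♘ ♖│1
  ─────────────────
  a b c d e f g h


16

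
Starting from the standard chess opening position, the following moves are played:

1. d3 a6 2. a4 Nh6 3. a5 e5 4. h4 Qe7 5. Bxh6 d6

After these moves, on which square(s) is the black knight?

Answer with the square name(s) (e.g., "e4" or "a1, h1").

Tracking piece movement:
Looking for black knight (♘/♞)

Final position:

  a b c d e f g h
  ─────────────────
8│♜ ♞ ♝ · ♚ ♝ · ♜│8
7│· ♟ ♟ · ♛ ♟ ♟ ♟│7
6│♟ · · ♟ · · · ♗│6
5│♙ · · · ♟ · · ·│5
4│· · · · · · · ♙│4
3│· · · ♙ · · · ·│3
2│· ♙ ♙ · ♙ ♙ ♙ ·│2
1│♖ ♘ · ♕ ♔ ♗ ♘ ♖│1
  ─────────────────
  a b c d e f g h


b8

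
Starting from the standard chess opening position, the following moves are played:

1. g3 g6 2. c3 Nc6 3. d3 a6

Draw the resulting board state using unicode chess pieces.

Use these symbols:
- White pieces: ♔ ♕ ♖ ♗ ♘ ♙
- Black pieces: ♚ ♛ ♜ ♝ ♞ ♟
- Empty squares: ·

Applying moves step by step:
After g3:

♜ ♞ ♝ ♛ ♚ ♝ ♞ ♜
♟ ♟ ♟ ♟ ♟ ♟ ♟ ♟
· · · · · · · ·
· · · · · · · ·
· · · · · · · ·
· · · · · · ♙ ·
♙ ♙ ♙ ♙ ♙ ♙ · ♙
♖ ♘ ♗ ♕ ♔ ♗ ♘ ♖


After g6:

♜ ♞ ♝ ♛ ♚ ♝ ♞ ♜
♟ ♟ ♟ ♟ ♟ ♟ · ♟
· · · · · · ♟ ·
· · · · · · · ·
· · · · · · · ·
· · · · · · ♙ ·
♙ ♙ ♙ ♙ ♙ ♙ · ♙
♖ ♘ ♗ ♕ ♔ ♗ ♘ ♖


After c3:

♜ ♞ ♝ ♛ ♚ ♝ ♞ ♜
♟ ♟ ♟ ♟ ♟ ♟ · ♟
· · · · · · ♟ ·
· · · · · · · ·
· · · · · · · ·
· · ♙ · · · ♙ ·
♙ ♙ · ♙ ♙ ♙ · ♙
♖ ♘ ♗ ♕ ♔ ♗ ♘ ♖


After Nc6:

♜ · ♝ ♛ ♚ ♝ ♞ ♜
♟ ♟ ♟ ♟ ♟ ♟ · ♟
· · ♞ · · · ♟ ·
· · · · · · · ·
· · · · · · · ·
· · ♙ · · · ♙ ·
♙ ♙ · ♙ ♙ ♙ · ♙
♖ ♘ ♗ ♕ ♔ ♗ ♘ ♖


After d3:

♜ · ♝ ♛ ♚ ♝ ♞ ♜
♟ ♟ ♟ ♟ ♟ ♟ · ♟
· · ♞ · · · ♟ ·
· · · · · · · ·
· · · · · · · ·
· · ♙ ♙ · · ♙ ·
♙ ♙ · · ♙ ♙ · ♙
♖ ♘ ♗ ♕ ♔ ♗ ♘ ♖


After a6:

♜ · ♝ ♛ ♚ ♝ ♞ ♜
· ♟ ♟ ♟ ♟ ♟ · ♟
♟ · ♞ · · · ♟ ·
· · · · · · · ·
· · · · · · · ·
· · ♙ ♙ · · ♙ ·
♙ ♙ · · ♙ ♙ · ♙
♖ ♘ ♗ ♕ ♔ ♗ ♘ ♖



  a b c d e f g h
  ─────────────────
8│♜ · ♝ ♛ ♚ ♝ ♞ ♜│8
7│· ♟ ♟ ♟ ♟ ♟ · ♟│7
6│♟ · ♞ · · · ♟ ·│6
5│· · · · · · · ·│5
4│· · · · · · · ·│4
3│· · ♙ ♙ · · ♙ ·│3
2│♙ ♙ · · ♙ ♙ · ♙│2
1│♖ ♘ ♗ ♕ ♔ ♗ ♘ ♖│1
  ─────────────────
  a b c d e f g h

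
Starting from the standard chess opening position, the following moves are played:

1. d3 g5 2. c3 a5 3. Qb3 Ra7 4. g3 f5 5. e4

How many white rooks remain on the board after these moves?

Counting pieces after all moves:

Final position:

  a b c d e f g h
  ─────────────────
8│· ♞ ♝ ♛ ♚ ♝ ♞ ♜│8
7│♜ ♟ ♟ ♟ ♟ · · ♟│7
6│· · · · · · · ·│6
5│♟ · · · · ♟ ♟ ·│5
4│· · · · ♙ · · ·│4
3│· ♕ ♙ ♙ · · ♙ ·│3
2│♙ ♙ · · · ♙ · ♙│2
1│♖ ♘ ♗ · ♔ ♗ ♘ ♖│1
  ─────────────────
  a b c d e f g h


2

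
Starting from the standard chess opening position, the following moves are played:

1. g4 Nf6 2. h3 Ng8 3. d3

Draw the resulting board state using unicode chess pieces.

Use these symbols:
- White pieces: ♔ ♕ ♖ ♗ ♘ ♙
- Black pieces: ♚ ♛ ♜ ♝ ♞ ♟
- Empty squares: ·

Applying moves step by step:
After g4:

♜ ♞ ♝ ♛ ♚ ♝ ♞ ♜
♟ ♟ ♟ ♟ ♟ ♟ ♟ ♟
· · · · · · · ·
· · · · · · · ·
· · · · · · ♙ ·
· · · · · · · ·
♙ ♙ ♙ ♙ ♙ ♙ · ♙
♖ ♘ ♗ ♕ ♔ ♗ ♘ ♖


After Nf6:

♜ ♞ ♝ ♛ ♚ ♝ · ♜
♟ ♟ ♟ ♟ ♟ ♟ ♟ ♟
· · · · · ♞ · ·
· · · · · · · ·
· · · · · · ♙ ·
· · · · · · · ·
♙ ♙ ♙ ♙ ♙ ♙ · ♙
♖ ♘ ♗ ♕ ♔ ♗ ♘ ♖


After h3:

♜ ♞ ♝ ♛ ♚ ♝ · ♜
♟ ♟ ♟ ♟ ♟ ♟ ♟ ♟
· · · · · ♞ · ·
· · · · · · · ·
· · · · · · ♙ ·
· · · · · · · ♙
♙ ♙ ♙ ♙ ♙ ♙ · ·
♖ ♘ ♗ ♕ ♔ ♗ ♘ ♖


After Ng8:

♜ ♞ ♝ ♛ ♚ ♝ ♞ ♜
♟ ♟ ♟ ♟ ♟ ♟ ♟ ♟
· · · · · · · ·
· · · · · · · ·
· · · · · · ♙ ·
· · · · · · · ♙
♙ ♙ ♙ ♙ ♙ ♙ · ·
♖ ♘ ♗ ♕ ♔ ♗ ♘ ♖


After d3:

♜ ♞ ♝ ♛ ♚ ♝ ♞ ♜
♟ ♟ ♟ ♟ ♟ ♟ ♟ ♟
· · · · · · · ·
· · · · · · · ·
· · · · · · ♙ ·
· · · ♙ · · · ♙
♙ ♙ ♙ · ♙ ♙ · ·
♖ ♘ ♗ ♕ ♔ ♗ ♘ ♖



  a b c d e f g h
  ─────────────────
8│♜ ♞ ♝ ♛ ♚ ♝ ♞ ♜│8
7│♟ ♟ ♟ ♟ ♟ ♟ ♟ ♟│7
6│· · · · · · · ·│6
5│· · · · · · · ·│5
4│· · · · · · ♙ ·│4
3│· · · ♙ · · · ♙│3
2│♙ ♙ ♙ · ♙ ♙ · ·│2
1│♖ ♘ ♗ ♕ ♔ ♗ ♘ ♖│1
  ─────────────────
  a b c d e f g h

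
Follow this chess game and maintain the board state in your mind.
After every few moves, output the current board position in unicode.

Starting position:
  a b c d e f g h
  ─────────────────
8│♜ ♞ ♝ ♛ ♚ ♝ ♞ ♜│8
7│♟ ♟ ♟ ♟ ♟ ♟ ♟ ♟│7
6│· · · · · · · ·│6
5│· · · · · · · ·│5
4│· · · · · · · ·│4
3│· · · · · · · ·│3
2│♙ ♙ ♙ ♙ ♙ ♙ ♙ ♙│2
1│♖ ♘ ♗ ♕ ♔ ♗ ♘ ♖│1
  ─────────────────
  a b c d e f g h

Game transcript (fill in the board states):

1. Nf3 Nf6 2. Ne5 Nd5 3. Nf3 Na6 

  a b c d e f g h
  ─────────────────
8│♜ · ♝ ♛ ♚ ♝ · ♜│8
7│♟ ♟ ♟ ♟ ♟ ♟ ♟ ♟│7
6│♞ · · · · · · ·│6
5│· · · ♞ · · · ·│5
4│· · · · · · · ·│4
3│· · · · · ♘ · ·│3
2│♙ ♙ ♙ ♙ ♙ ♙ ♙ ♙│2
1│♖ ♘ ♗ ♕ ♔ ♗ · ♖│1
  ─────────────────
  a b c d e f g h

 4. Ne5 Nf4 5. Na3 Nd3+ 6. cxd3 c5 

  a b c d e f g h
  ─────────────────
8│♜ · ♝ ♛ ♚ ♝ · ♜│8
7│♟ ♟ · ♟ ♟ ♟ ♟ ♟│7
6│♞ · · · · · · ·│6
5│· · ♟ · ♘ · · ·│5
4│· · · · · · · ·│4
3│♘ · · ♙ · · · ·│3
2│♙ ♙ · ♙ ♙ ♙ ♙ ♙│2
1│♖ · ♗ ♕ ♔ ♗ · ♖│1
  ─────────────────
  a b c d e f g h

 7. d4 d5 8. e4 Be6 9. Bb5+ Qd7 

  a b c d e f g h
  ─────────────────
8│♜ · · · ♚ ♝ · ♜│8
7│♟ ♟ · ♛ ♟ ♟ ♟ ♟│7
6│♞ · · · ♝ · · ·│6
5│· ♗ ♟ ♟ ♘ · · ·│5
4│· · · ♙ ♙ · · ·│4
3│♘ · · · · · · ·│3
2│♙ ♙ · ♙ · ♙ ♙ ♙│2
1│♖ · ♗ ♕ ♔ · · ♖│1
  ─────────────────
  a b c d e f g h

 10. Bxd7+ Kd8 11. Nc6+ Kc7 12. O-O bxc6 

  a b c d e f g h
  ─────────────────
8│♜ · · · · ♝ · ♜│8
7│♟ · ♚ ♗ ♟ ♟ ♟ ♟│7
6│♞ · ♟ · ♝ · · ·│6
5│· · ♟ ♟ · · · ·│5
4│· · · ♙ ♙ · · ·│4
3│♘ · · · · · · ·│3
2│♙ ♙ · ♙ · ♙ ♙ ♙│2
1│♖ · ♗ ♕ · ♖ ♔ ·│1
  ─────────────────
  a b c d e f g h

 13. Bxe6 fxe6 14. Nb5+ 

  a b c d e f g h
  ─────────────────
8│♜ · · · · ♝ · ♜│8
7│♟ · ♚ · ♟ · ♟ ♟│7
6│♞ · ♟ · ♟ · · ·│6
5│· ♘ ♟ ♟ · · · ·│5
4│· · · ♙ ♙ · · ·│4
3│· · · · · · · ·│3
2│♙ ♙ · ♙ · ♙ ♙ ♙│2
1│♖ · ♗ ♕ · ♖ ♔ ·│1
  ─────────────────
  a b c d e f g h


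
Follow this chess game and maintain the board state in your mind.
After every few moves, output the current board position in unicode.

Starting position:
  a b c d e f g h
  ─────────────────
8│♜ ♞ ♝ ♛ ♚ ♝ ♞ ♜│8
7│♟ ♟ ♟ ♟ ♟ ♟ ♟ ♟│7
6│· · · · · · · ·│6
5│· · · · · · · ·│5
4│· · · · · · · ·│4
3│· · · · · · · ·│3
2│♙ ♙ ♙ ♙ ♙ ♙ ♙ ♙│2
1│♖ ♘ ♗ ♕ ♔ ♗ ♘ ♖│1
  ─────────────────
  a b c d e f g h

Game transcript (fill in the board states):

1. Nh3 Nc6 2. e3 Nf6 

  a b c d e f g h
  ─────────────────
8│♜ · ♝ ♛ ♚ ♝ · ♜│8
7│♟ ♟ ♟ ♟ ♟ ♟ ♟ ♟│7
6│· · ♞ · · ♞ · ·│6
5│· · · · · · · ·│5
4│· · · · · · · ·│4
3│· · · · ♙ · · ♘│3
2│♙ ♙ ♙ ♙ · ♙ ♙ ♙│2
1│♖ ♘ ♗ ♕ ♔ ♗ · ♖│1
  ─────────────────
  a b c d e f g h

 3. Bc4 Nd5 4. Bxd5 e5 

  a b c d e f g h
  ─────────────────
8│♜ · ♝ ♛ ♚ ♝ · ♜│8
7│♟ ♟ ♟ ♟ · ♟ ♟ ♟│7
6│· · ♞ · · · · ·│6
5│· · · ♗ ♟ · · ·│5
4│· · · · · · · ·│4
3│· · · · ♙ · · ♘│3
2│♙ ♙ ♙ ♙ · ♙ ♙ ♙│2
1│♖ ♘ ♗ ♕ ♔ · · ♖│1
  ─────────────────
  a b c d e f g h

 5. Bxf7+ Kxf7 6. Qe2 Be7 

  a b c d e f g h
  ─────────────────
8│♜ · ♝ ♛ · · · ♜│8
7│♟ ♟ ♟ ♟ ♝ ♚ ♟ ♟│7
6│· · ♞ · · · · ·│6
5│· · · · ♟ · · ·│5
4│· · · · · · · ·│4
3│· · · · ♙ · · ♘│3
2│♙ ♙ ♙ ♙ ♕ ♙ ♙ ♙│2
1│♖ ♘ ♗ · ♔ · · ♖│1
  ─────────────────
  a b c d e f g h

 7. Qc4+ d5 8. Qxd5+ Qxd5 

  a b c d e f g h
  ─────────────────
8│♜ · ♝ · · · · ♜│8
7│♟ ♟ ♟ · ♝ ♚ ♟ ♟│7
6│· · ♞ · · · · ·│6
5│· · · ♛ ♟ · · ·│5
4│· · · · · · · ·│4
3│· · · · ♙ · · ♘│3
2│♙ ♙ ♙ ♙ · ♙ ♙ ♙│2
1│♖ ♘ ♗ · ♔ · · ♖│1
  ─────────────────
  a b c d e f g h

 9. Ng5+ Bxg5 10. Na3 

  a b c d e f g h
  ─────────────────
8│♜ · ♝ · · · · ♜│8
7│♟ ♟ ♟ · · ♚ ♟ ♟│7
6│· · ♞ · · · · ·│6
5│· · · ♛ ♟ · ♝ ·│5
4│· · · · · · · ·│4
3│♘ · · · ♙ · · ·│3
2│♙ ♙ ♙ ♙ · ♙ ♙ ♙│2
1│♖ · ♗ · ♔ · · ♖│1
  ─────────────────
  a b c d e f g h


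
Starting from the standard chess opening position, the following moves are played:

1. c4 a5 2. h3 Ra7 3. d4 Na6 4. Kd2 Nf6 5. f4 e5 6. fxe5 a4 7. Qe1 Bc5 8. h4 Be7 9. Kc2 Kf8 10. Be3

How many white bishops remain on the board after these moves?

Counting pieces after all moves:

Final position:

  a b c d e f g h
  ─────────────────
8│· · ♝ ♛ · ♚ · ♜│8
7│♜ ♟ ♟ ♟ ♝ ♟ ♟ ♟│7
6│♞ · · · · ♞ · ·│6
5│· · · · ♙ · · ·│5
4│♟ · ♙ ♙ · · · ♙│4
3│· · · · ♗ · · ·│3
2│♙ ♙ ♔ · ♙ · ♙ ·│2
1│♖ ♘ · · ♕ ♗ ♘ ♖│1
  ─────────────────
  a b c d e f g h


2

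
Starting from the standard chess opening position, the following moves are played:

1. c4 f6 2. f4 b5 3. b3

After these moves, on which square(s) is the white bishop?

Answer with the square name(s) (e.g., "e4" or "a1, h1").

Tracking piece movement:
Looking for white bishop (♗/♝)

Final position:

  a b c d e f g h
  ─────────────────
8│♜ ♞ ♝ ♛ ♚ ♝ ♞ ♜│8
7│♟ · ♟ ♟ ♟ · ♟ ♟│7
6│· · · · · ♟ · ·│6
5│· ♟ · · · · · ·│5
4│· · ♙ · · ♙ · ·│4
3│· ♙ · · · · · ·│3
2│♙ · · ♙ ♙ · ♙ ♙│2
1│♖ ♘ ♗ ♕ ♔ ♗ ♘ ♖│1
  ─────────────────
  a b c d e f g h


c1, f1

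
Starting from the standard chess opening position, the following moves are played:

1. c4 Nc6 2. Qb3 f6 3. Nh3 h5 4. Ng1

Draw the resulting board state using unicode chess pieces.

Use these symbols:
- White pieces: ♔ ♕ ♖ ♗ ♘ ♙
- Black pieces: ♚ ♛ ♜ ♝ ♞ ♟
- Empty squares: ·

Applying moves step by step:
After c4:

♜ ♞ ♝ ♛ ♚ ♝ ♞ ♜
♟ ♟ ♟ ♟ ♟ ♟ ♟ ♟
· · · · · · · ·
· · · · · · · ·
· · ♙ · · · · ·
· · · · · · · ·
♙ ♙ · ♙ ♙ ♙ ♙ ♙
♖ ♘ ♗ ♕ ♔ ♗ ♘ ♖


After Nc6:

♜ · ♝ ♛ ♚ ♝ ♞ ♜
♟ ♟ ♟ ♟ ♟ ♟ ♟ ♟
· · ♞ · · · · ·
· · · · · · · ·
· · ♙ · · · · ·
· · · · · · · ·
♙ ♙ · ♙ ♙ ♙ ♙ ♙
♖ ♘ ♗ ♕ ♔ ♗ ♘ ♖


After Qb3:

♜ · ♝ ♛ ♚ ♝ ♞ ♜
♟ ♟ ♟ ♟ ♟ ♟ ♟ ♟
· · ♞ · · · · ·
· · · · · · · ·
· · ♙ · · · · ·
· ♕ · · · · · ·
♙ ♙ · ♙ ♙ ♙ ♙ ♙
♖ ♘ ♗ · ♔ ♗ ♘ ♖


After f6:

♜ · ♝ ♛ ♚ ♝ ♞ ♜
♟ ♟ ♟ ♟ ♟ · ♟ ♟
· · ♞ · · ♟ · ·
· · · · · · · ·
· · ♙ · · · · ·
· ♕ · · · · · ·
♙ ♙ · ♙ ♙ ♙ ♙ ♙
♖ ♘ ♗ · ♔ ♗ ♘ ♖


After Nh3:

♜ · ♝ ♛ ♚ ♝ ♞ ♜
♟ ♟ ♟ ♟ ♟ · ♟ ♟
· · ♞ · · ♟ · ·
· · · · · · · ·
· · ♙ · · · · ·
· ♕ · · · · · ♘
♙ ♙ · ♙ ♙ ♙ ♙ ♙
♖ ♘ ♗ · ♔ ♗ · ♖


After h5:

♜ · ♝ ♛ ♚ ♝ ♞ ♜
♟ ♟ ♟ ♟ ♟ · ♟ ·
· · ♞ · · ♟ · ·
· · · · · · · ♟
· · ♙ · · · · ·
· ♕ · · · · · ♘
♙ ♙ · ♙ ♙ ♙ ♙ ♙
♖ ♘ ♗ · ♔ ♗ · ♖


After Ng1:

♜ · ♝ ♛ ♚ ♝ ♞ ♜
♟ ♟ ♟ ♟ ♟ · ♟ ·
· · ♞ · · ♟ · ·
· · · · · · · ♟
· · ♙ · · · · ·
· ♕ · · · · · ·
♙ ♙ · ♙ ♙ ♙ ♙ ♙
♖ ♘ ♗ · ♔ ♗ ♘ ♖



  a b c d e f g h
  ─────────────────
8│♜ · ♝ ♛ ♚ ♝ ♞ ♜│8
7│♟ ♟ ♟ ♟ ♟ · ♟ ·│7
6│· · ♞ · · ♟ · ·│6
5│· · · · · · · ♟│5
4│· · ♙ · · · · ·│4
3│· ♕ · · · · · ·│3
2│♙ ♙ · ♙ ♙ ♙ ♙ ♙│2
1│♖ ♘ ♗ · ♔ ♗ ♘ ♖│1
  ─────────────────
  a b c d e f g h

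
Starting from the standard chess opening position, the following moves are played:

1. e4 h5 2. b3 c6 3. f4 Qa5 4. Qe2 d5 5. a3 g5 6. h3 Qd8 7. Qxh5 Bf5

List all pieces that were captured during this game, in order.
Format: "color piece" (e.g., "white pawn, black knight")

Tracking captures:
  Qxh5: captured black pawn

black pawn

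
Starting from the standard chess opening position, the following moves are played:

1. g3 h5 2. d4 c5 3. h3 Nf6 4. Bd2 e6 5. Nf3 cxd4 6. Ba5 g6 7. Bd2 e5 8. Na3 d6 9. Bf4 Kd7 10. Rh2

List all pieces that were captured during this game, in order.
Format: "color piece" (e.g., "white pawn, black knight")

Tracking captures:
  cxd4: captured white pawn

white pawn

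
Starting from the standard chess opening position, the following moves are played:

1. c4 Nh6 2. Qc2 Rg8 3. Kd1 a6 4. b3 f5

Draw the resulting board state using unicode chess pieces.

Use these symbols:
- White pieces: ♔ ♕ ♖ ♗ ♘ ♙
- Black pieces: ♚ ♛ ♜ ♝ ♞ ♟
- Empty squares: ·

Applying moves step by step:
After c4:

♜ ♞ ♝ ♛ ♚ ♝ ♞ ♜
♟ ♟ ♟ ♟ ♟ ♟ ♟ ♟
· · · · · · · ·
· · · · · · · ·
· · ♙ · · · · ·
· · · · · · · ·
♙ ♙ · ♙ ♙ ♙ ♙ ♙
♖ ♘ ♗ ♕ ♔ ♗ ♘ ♖


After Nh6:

♜ ♞ ♝ ♛ ♚ ♝ · ♜
♟ ♟ ♟ ♟ ♟ ♟ ♟ ♟
· · · · · · · ♞
· · · · · · · ·
· · ♙ · · · · ·
· · · · · · · ·
♙ ♙ · ♙ ♙ ♙ ♙ ♙
♖ ♘ ♗ ♕ ♔ ♗ ♘ ♖


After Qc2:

♜ ♞ ♝ ♛ ♚ ♝ · ♜
♟ ♟ ♟ ♟ ♟ ♟ ♟ ♟
· · · · · · · ♞
· · · · · · · ·
· · ♙ · · · · ·
· · · · · · · ·
♙ ♙ ♕ ♙ ♙ ♙ ♙ ♙
♖ ♘ ♗ · ♔ ♗ ♘ ♖


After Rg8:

♜ ♞ ♝ ♛ ♚ ♝ ♜ ·
♟ ♟ ♟ ♟ ♟ ♟ ♟ ♟
· · · · · · · ♞
· · · · · · · ·
· · ♙ · · · · ·
· · · · · · · ·
♙ ♙ ♕ ♙ ♙ ♙ ♙ ♙
♖ ♘ ♗ · ♔ ♗ ♘ ♖


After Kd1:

♜ ♞ ♝ ♛ ♚ ♝ ♜ ·
♟ ♟ ♟ ♟ ♟ ♟ ♟ ♟
· · · · · · · ♞
· · · · · · · ·
· · ♙ · · · · ·
· · · · · · · ·
♙ ♙ ♕ ♙ ♙ ♙ ♙ ♙
♖ ♘ ♗ ♔ · ♗ ♘ ♖


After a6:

♜ ♞ ♝ ♛ ♚ ♝ ♜ ·
· ♟ ♟ ♟ ♟ ♟ ♟ ♟
♟ · · · · · · ♞
· · · · · · · ·
· · ♙ · · · · ·
· · · · · · · ·
♙ ♙ ♕ ♙ ♙ ♙ ♙ ♙
♖ ♘ ♗ ♔ · ♗ ♘ ♖


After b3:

♜ ♞ ♝ ♛ ♚ ♝ ♜ ·
· ♟ ♟ ♟ ♟ ♟ ♟ ♟
♟ · · · · · · ♞
· · · · · · · ·
· · ♙ · · · · ·
· ♙ · · · · · ·
♙ · ♕ ♙ ♙ ♙ ♙ ♙
♖ ♘ ♗ ♔ · ♗ ♘ ♖


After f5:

♜ ♞ ♝ ♛ ♚ ♝ ♜ ·
· ♟ ♟ ♟ ♟ · ♟ ♟
♟ · · · · · · ♞
· · · · · ♟ · ·
· · ♙ · · · · ·
· ♙ · · · · · ·
♙ · ♕ ♙ ♙ ♙ ♙ ♙
♖ ♘ ♗ ♔ · ♗ ♘ ♖



  a b c d e f g h
  ─────────────────
8│♜ ♞ ♝ ♛ ♚ ♝ ♜ ·│8
7│· ♟ ♟ ♟ ♟ · ♟ ♟│7
6│♟ · · · · · · ♞│6
5│· · · · · ♟ · ·│5
4│· · ♙ · · · · ·│4
3│· ♙ · · · · · ·│3
2│♙ · ♕ ♙ ♙ ♙ ♙ ♙│2
1│♖ ♘ ♗ ♔ · ♗ ♘ ♖│1
  ─────────────────
  a b c d e f g h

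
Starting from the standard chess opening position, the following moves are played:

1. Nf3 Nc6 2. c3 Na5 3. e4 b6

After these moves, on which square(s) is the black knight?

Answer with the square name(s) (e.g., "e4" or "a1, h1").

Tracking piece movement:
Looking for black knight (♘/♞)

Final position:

  a b c d e f g h
  ─────────────────
8│♜ · ♝ ♛ ♚ ♝ ♞ ♜│8
7│♟ · ♟ ♟ ♟ ♟ ♟ ♟│7
6│· ♟ · · · · · ·│6
5│♞ · · · · · · ·│5
4│· · · · ♙ · · ·│4
3│· · ♙ · · ♘ · ·│3
2│♙ ♙ · ♙ · ♙ ♙ ♙│2
1│♖ ♘ ♗ ♕ ♔ ♗ · ♖│1
  ─────────────────
  a b c d e f g h


a5, g8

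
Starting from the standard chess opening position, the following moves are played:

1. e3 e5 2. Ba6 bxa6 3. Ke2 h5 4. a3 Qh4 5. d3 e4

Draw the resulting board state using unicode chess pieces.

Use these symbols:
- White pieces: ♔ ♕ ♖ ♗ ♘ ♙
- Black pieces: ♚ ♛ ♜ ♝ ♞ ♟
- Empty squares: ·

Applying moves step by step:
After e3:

♜ ♞ ♝ ♛ ♚ ♝ ♞ ♜
♟ ♟ ♟ ♟ ♟ ♟ ♟ ♟
· · · · · · · ·
· · · · · · · ·
· · · · · · · ·
· · · · ♙ · · ·
♙ ♙ ♙ ♙ · ♙ ♙ ♙
♖ ♘ ♗ ♕ ♔ ♗ ♘ ♖


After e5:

♜ ♞ ♝ ♛ ♚ ♝ ♞ ♜
♟ ♟ ♟ ♟ · ♟ ♟ ♟
· · · · · · · ·
· · · · ♟ · · ·
· · · · · · · ·
· · · · ♙ · · ·
♙ ♙ ♙ ♙ · ♙ ♙ ♙
♖ ♘ ♗ ♕ ♔ ♗ ♘ ♖


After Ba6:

♜ ♞ ♝ ♛ ♚ ♝ ♞ ♜
♟ ♟ ♟ ♟ · ♟ ♟ ♟
♗ · · · · · · ·
· · · · ♟ · · ·
· · · · · · · ·
· · · · ♙ · · ·
♙ ♙ ♙ ♙ · ♙ ♙ ♙
♖ ♘ ♗ ♕ ♔ · ♘ ♖


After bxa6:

♜ ♞ ♝ ♛ ♚ ♝ ♞ ♜
♟ · ♟ ♟ · ♟ ♟ ♟
♟ · · · · · · ·
· · · · ♟ · · ·
· · · · · · · ·
· · · · ♙ · · ·
♙ ♙ ♙ ♙ · ♙ ♙ ♙
♖ ♘ ♗ ♕ ♔ · ♘ ♖


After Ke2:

♜ ♞ ♝ ♛ ♚ ♝ ♞ ♜
♟ · ♟ ♟ · ♟ ♟ ♟
♟ · · · · · · ·
· · · · ♟ · · ·
· · · · · · · ·
· · · · ♙ · · ·
♙ ♙ ♙ ♙ ♔ ♙ ♙ ♙
♖ ♘ ♗ ♕ · · ♘ ♖


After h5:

♜ ♞ ♝ ♛ ♚ ♝ ♞ ♜
♟ · ♟ ♟ · ♟ ♟ ·
♟ · · · · · · ·
· · · · ♟ · · ♟
· · · · · · · ·
· · · · ♙ · · ·
♙ ♙ ♙ ♙ ♔ ♙ ♙ ♙
♖ ♘ ♗ ♕ · · ♘ ♖


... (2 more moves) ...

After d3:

♜ ♞ ♝ · ♚ ♝ ♞ ♜
♟ · ♟ ♟ · ♟ ♟ ·
♟ · · · · · · ·
· · · · ♟ · · ♟
· · · · · · · ♛
♙ · · ♙ ♙ · · ·
· ♙ ♙ · ♔ ♙ ♙ ♙
♖ ♘ ♗ ♕ · · ♘ ♖


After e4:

♜ ♞ ♝ · ♚ ♝ ♞ ♜
♟ · ♟ ♟ · ♟ ♟ ·
♟ · · · · · · ·
· · · · · · · ♟
· · · · ♟ · · ♛
♙ · · ♙ ♙ · · ·
· ♙ ♙ · ♔ ♙ ♙ ♙
♖ ♘ ♗ ♕ · · ♘ ♖



  a b c d e f g h
  ─────────────────
8│♜ ♞ ♝ · ♚ ♝ ♞ ♜│8
7│♟ · ♟ ♟ · ♟ ♟ ·│7
6│♟ · · · · · · ·│6
5│· · · · · · · ♟│5
4│· · · · ♟ · · ♛│4
3│♙ · · ♙ ♙ · · ·│3
2│· ♙ ♙ · ♔ ♙ ♙ ♙│2
1│♖ ♘ ♗ ♕ · · ♘ ♖│1
  ─────────────────
  a b c d e f g h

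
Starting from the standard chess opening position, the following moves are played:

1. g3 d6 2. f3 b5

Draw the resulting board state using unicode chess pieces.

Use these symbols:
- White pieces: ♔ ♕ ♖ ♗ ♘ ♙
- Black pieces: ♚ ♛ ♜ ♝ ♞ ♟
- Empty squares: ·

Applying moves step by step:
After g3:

♜ ♞ ♝ ♛ ♚ ♝ ♞ ♜
♟ ♟ ♟ ♟ ♟ ♟ ♟ ♟
· · · · · · · ·
· · · · · · · ·
· · · · · · · ·
· · · · · · ♙ ·
♙ ♙ ♙ ♙ ♙ ♙ · ♙
♖ ♘ ♗ ♕ ♔ ♗ ♘ ♖


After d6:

♜ ♞ ♝ ♛ ♚ ♝ ♞ ♜
♟ ♟ ♟ · ♟ ♟ ♟ ♟
· · · ♟ · · · ·
· · · · · · · ·
· · · · · · · ·
· · · · · · ♙ ·
♙ ♙ ♙ ♙ ♙ ♙ · ♙
♖ ♘ ♗ ♕ ♔ ♗ ♘ ♖


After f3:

♜ ♞ ♝ ♛ ♚ ♝ ♞ ♜
♟ ♟ ♟ · ♟ ♟ ♟ ♟
· · · ♟ · · · ·
· · · · · · · ·
· · · · · · · ·
· · · · · ♙ ♙ ·
♙ ♙ ♙ ♙ ♙ · · ♙
♖ ♘ ♗ ♕ ♔ ♗ ♘ ♖


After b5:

♜ ♞ ♝ ♛ ♚ ♝ ♞ ♜
♟ · ♟ · ♟ ♟ ♟ ♟
· · · ♟ · · · ·
· ♟ · · · · · ·
· · · · · · · ·
· · · · · ♙ ♙ ·
♙ ♙ ♙ ♙ ♙ · · ♙
♖ ♘ ♗ ♕ ♔ ♗ ♘ ♖



  a b c d e f g h
  ─────────────────
8│♜ ♞ ♝ ♛ ♚ ♝ ♞ ♜│8
7│♟ · ♟ · ♟ ♟ ♟ ♟│7
6│· · · ♟ · · · ·│6
5│· ♟ · · · · · ·│5
4│· · · · · · · ·│4
3│· · · · · ♙ ♙ ·│3
2│♙ ♙ ♙ ♙ ♙ · · ♙│2
1│♖ ♘ ♗ ♕ ♔ ♗ ♘ ♖│1
  ─────────────────
  a b c d e f g h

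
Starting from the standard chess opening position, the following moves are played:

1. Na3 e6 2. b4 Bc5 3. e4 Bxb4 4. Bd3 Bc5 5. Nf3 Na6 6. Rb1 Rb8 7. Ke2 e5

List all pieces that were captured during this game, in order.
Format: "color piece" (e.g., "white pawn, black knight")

Tracking captures:
  Bxb4: captured white pawn

white pawn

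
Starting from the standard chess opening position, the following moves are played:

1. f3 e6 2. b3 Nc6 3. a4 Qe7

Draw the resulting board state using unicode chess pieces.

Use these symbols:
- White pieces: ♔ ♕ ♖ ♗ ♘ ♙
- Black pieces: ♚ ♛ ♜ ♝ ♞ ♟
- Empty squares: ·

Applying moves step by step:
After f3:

♜ ♞ ♝ ♛ ♚ ♝ ♞ ♜
♟ ♟ ♟ ♟ ♟ ♟ ♟ ♟
· · · · · · · ·
· · · · · · · ·
· · · · · · · ·
· · · · · ♙ · ·
♙ ♙ ♙ ♙ ♙ · ♙ ♙
♖ ♘ ♗ ♕ ♔ ♗ ♘ ♖


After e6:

♜ ♞ ♝ ♛ ♚ ♝ ♞ ♜
♟ ♟ ♟ ♟ · ♟ ♟ ♟
· · · · ♟ · · ·
· · · · · · · ·
· · · · · · · ·
· · · · · ♙ · ·
♙ ♙ ♙ ♙ ♙ · ♙ ♙
♖ ♘ ♗ ♕ ♔ ♗ ♘ ♖


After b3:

♜ ♞ ♝ ♛ ♚ ♝ ♞ ♜
♟ ♟ ♟ ♟ · ♟ ♟ ♟
· · · · ♟ · · ·
· · · · · · · ·
· · · · · · · ·
· ♙ · · · ♙ · ·
♙ · ♙ ♙ ♙ · ♙ ♙
♖ ♘ ♗ ♕ ♔ ♗ ♘ ♖


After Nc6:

♜ · ♝ ♛ ♚ ♝ ♞ ♜
♟ ♟ ♟ ♟ · ♟ ♟ ♟
· · ♞ · ♟ · · ·
· · · · · · · ·
· · · · · · · ·
· ♙ · · · ♙ · ·
♙ · ♙ ♙ ♙ · ♙ ♙
♖ ♘ ♗ ♕ ♔ ♗ ♘ ♖


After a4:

♜ · ♝ ♛ ♚ ♝ ♞ ♜
♟ ♟ ♟ ♟ · ♟ ♟ ♟
· · ♞ · ♟ · · ·
· · · · · · · ·
♙ · · · · · · ·
· ♙ · · · ♙ · ·
· · ♙ ♙ ♙ · ♙ ♙
♖ ♘ ♗ ♕ ♔ ♗ ♘ ♖


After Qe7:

♜ · ♝ · ♚ ♝ ♞ ♜
♟ ♟ ♟ ♟ ♛ ♟ ♟ ♟
· · ♞ · ♟ · · ·
· · · · · · · ·
♙ · · · · · · ·
· ♙ · · · ♙ · ·
· · ♙ ♙ ♙ · ♙ ♙
♖ ♘ ♗ ♕ ♔ ♗ ♘ ♖



  a b c d e f g h
  ─────────────────
8│♜ · ♝ · ♚ ♝ ♞ ♜│8
7│♟ ♟ ♟ ♟ ♛ ♟ ♟ ♟│7
6│· · ♞ · ♟ · · ·│6
5│· · · · · · · ·│5
4│♙ · · · · · · ·│4
3│· ♙ · · · ♙ · ·│3
2│· · ♙ ♙ ♙ · ♙ ♙│2
1│♖ ♘ ♗ ♕ ♔ ♗ ♘ ♖│1
  ─────────────────
  a b c d e f g h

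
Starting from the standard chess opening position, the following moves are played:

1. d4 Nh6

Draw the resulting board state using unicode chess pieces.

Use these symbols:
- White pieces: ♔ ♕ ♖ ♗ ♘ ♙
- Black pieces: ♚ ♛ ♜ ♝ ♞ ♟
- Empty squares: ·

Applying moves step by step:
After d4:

♜ ♞ ♝ ♛ ♚ ♝ ♞ ♜
♟ ♟ ♟ ♟ ♟ ♟ ♟ ♟
· · · · · · · ·
· · · · · · · ·
· · · ♙ · · · ·
· · · · · · · ·
♙ ♙ ♙ · ♙ ♙ ♙ ♙
♖ ♘ ♗ ♕ ♔ ♗ ♘ ♖


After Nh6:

♜ ♞ ♝ ♛ ♚ ♝ · ♜
♟ ♟ ♟ ♟ ♟ ♟ ♟ ♟
· · · · · · · ♞
· · · · · · · ·
· · · ♙ · · · ·
· · · · · · · ·
♙ ♙ ♙ · ♙ ♙ ♙ ♙
♖ ♘ ♗ ♕ ♔ ♗ ♘ ♖



  a b c d e f g h
  ─────────────────
8│♜ ♞ ♝ ♛ ♚ ♝ · ♜│8
7│♟ ♟ ♟ ♟ ♟ ♟ ♟ ♟│7
6│· · · · · · · ♞│6
5│· · · · · · · ·│5
4│· · · ♙ · · · ·│4
3│· · · · · · · ·│3
2│♙ ♙ ♙ · ♙ ♙ ♙ ♙│2
1│♖ ♘ ♗ ♕ ♔ ♗ ♘ ♖│1
  ─────────────────
  a b c d e f g h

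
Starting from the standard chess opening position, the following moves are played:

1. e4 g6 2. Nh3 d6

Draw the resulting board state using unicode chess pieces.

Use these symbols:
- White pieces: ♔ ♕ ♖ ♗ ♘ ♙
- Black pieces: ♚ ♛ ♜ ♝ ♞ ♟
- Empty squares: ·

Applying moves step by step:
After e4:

♜ ♞ ♝ ♛ ♚ ♝ ♞ ♜
♟ ♟ ♟ ♟ ♟ ♟ ♟ ♟
· · · · · · · ·
· · · · · · · ·
· · · · ♙ · · ·
· · · · · · · ·
♙ ♙ ♙ ♙ · ♙ ♙ ♙
♖ ♘ ♗ ♕ ♔ ♗ ♘ ♖


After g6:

♜ ♞ ♝ ♛ ♚ ♝ ♞ ♜
♟ ♟ ♟ ♟ ♟ ♟ · ♟
· · · · · · ♟ ·
· · · · · · · ·
· · · · ♙ · · ·
· · · · · · · ·
♙ ♙ ♙ ♙ · ♙ ♙ ♙
♖ ♘ ♗ ♕ ♔ ♗ ♘ ♖


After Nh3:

♜ ♞ ♝ ♛ ♚ ♝ ♞ ♜
♟ ♟ ♟ ♟ ♟ ♟ · ♟
· · · · · · ♟ ·
· · · · · · · ·
· · · · ♙ · · ·
· · · · · · · ♘
♙ ♙ ♙ ♙ · ♙ ♙ ♙
♖ ♘ ♗ ♕ ♔ ♗ · ♖


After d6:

♜ ♞ ♝ ♛ ♚ ♝ ♞ ♜
♟ ♟ ♟ · ♟ ♟ · ♟
· · · ♟ · · ♟ ·
· · · · · · · ·
· · · · ♙ · · ·
· · · · · · · ♘
♙ ♙ ♙ ♙ · ♙ ♙ ♙
♖ ♘ ♗ ♕ ♔ ♗ · ♖



  a b c d e f g h
  ─────────────────
8│♜ ♞ ♝ ♛ ♚ ♝ ♞ ♜│8
7│♟ ♟ ♟ · ♟ ♟ · ♟│7
6│· · · ♟ · · ♟ ·│6
5│· · · · · · · ·│5
4│· · · · ♙ · · ·│4
3│· · · · · · · ♘│3
2│♙ ♙ ♙ ♙ · ♙ ♙ ♙│2
1│♖ ♘ ♗ ♕ ♔ ♗ · ♖│1
  ─────────────────
  a b c d e f g h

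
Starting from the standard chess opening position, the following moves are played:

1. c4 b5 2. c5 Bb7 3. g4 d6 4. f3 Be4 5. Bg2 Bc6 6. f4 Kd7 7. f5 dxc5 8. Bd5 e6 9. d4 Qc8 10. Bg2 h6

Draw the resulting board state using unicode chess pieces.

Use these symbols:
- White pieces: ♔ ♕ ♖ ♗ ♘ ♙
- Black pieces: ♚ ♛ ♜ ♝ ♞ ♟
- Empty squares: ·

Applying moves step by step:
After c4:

♜ ♞ ♝ ♛ ♚ ♝ ♞ ♜
♟ ♟ ♟ ♟ ♟ ♟ ♟ ♟
· · · · · · · ·
· · · · · · · ·
· · ♙ · · · · ·
· · · · · · · ·
♙ ♙ · ♙ ♙ ♙ ♙ ♙
♖ ♘ ♗ ♕ ♔ ♗ ♘ ♖


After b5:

♜ ♞ ♝ ♛ ♚ ♝ ♞ ♜
♟ · ♟ ♟ ♟ ♟ ♟ ♟
· · · · · · · ·
· ♟ · · · · · ·
· · ♙ · · · · ·
· · · · · · · ·
♙ ♙ · ♙ ♙ ♙ ♙ ♙
♖ ♘ ♗ ♕ ♔ ♗ ♘ ♖


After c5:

♜ ♞ ♝ ♛ ♚ ♝ ♞ ♜
♟ · ♟ ♟ ♟ ♟ ♟ ♟
· · · · · · · ·
· ♟ ♙ · · · · ·
· · · · · · · ·
· · · · · · · ·
♙ ♙ · ♙ ♙ ♙ ♙ ♙
♖ ♘ ♗ ♕ ♔ ♗ ♘ ♖


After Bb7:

♜ ♞ · ♛ ♚ ♝ ♞ ♜
♟ ♝ ♟ ♟ ♟ ♟ ♟ ♟
· · · · · · · ·
· ♟ ♙ · · · · ·
· · · · · · · ·
· · · · · · · ·
♙ ♙ · ♙ ♙ ♙ ♙ ♙
♖ ♘ ♗ ♕ ♔ ♗ ♘ ♖


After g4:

♜ ♞ · ♛ ♚ ♝ ♞ ♜
♟ ♝ ♟ ♟ ♟ ♟ ♟ ♟
· · · · · · · ·
· ♟ ♙ · · · · ·
· · · · · · ♙ ·
· · · · · · · ·
♙ ♙ · ♙ ♙ ♙ · ♙
♖ ♘ ♗ ♕ ♔ ♗ ♘ ♖


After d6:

♜ ♞ · ♛ ♚ ♝ ♞ ♜
♟ ♝ ♟ · ♟ ♟ ♟ ♟
· · · ♟ · · · ·
· ♟ ♙ · · · · ·
· · · · · · ♙ ·
· · · · · · · ·
♙ ♙ · ♙ ♙ ♙ · ♙
♖ ♘ ♗ ♕ ♔ ♗ ♘ ♖


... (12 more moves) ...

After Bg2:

♜ ♞ ♛ · · ♝ ♞ ♜
♟ · ♟ ♚ · ♟ ♟ ♟
· · ♝ · ♟ · · ·
· ♟ ♟ · · ♙ · ·
· · · ♙ · · ♙ ·
· · · · · · · ·
♙ ♙ · · ♙ · ♗ ♙
♖ ♘ ♗ ♕ ♔ · ♘ ♖


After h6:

♜ ♞ ♛ · · ♝ ♞ ♜
♟ · ♟ ♚ · ♟ ♟ ·
· · ♝ · ♟ · · ♟
· ♟ ♟ · · ♙ · ·
· · · ♙ · · ♙ ·
· · · · · · · ·
♙ ♙ · · ♙ · ♗ ♙
♖ ♘ ♗ ♕ ♔ · ♘ ♖



  a b c d e f g h
  ─────────────────
8│♜ ♞ ♛ · · ♝ ♞ ♜│8
7│♟ · ♟ ♚ · ♟ ♟ ·│7
6│· · ♝ · ♟ · · ♟│6
5│· ♟ ♟ · · ♙ · ·│5
4│· · · ♙ · · ♙ ·│4
3│· · · · · · · ·│3
2│♙ ♙ · · ♙ · ♗ ♙│2
1│♖ ♘ ♗ ♕ ♔ · ♘ ♖│1
  ─────────────────
  a b c d e f g h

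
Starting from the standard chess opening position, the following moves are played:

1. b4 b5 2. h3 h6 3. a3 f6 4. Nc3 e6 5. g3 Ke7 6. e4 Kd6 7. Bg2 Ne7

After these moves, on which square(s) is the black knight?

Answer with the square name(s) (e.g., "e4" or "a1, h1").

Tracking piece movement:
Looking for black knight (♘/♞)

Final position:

  a b c d e f g h
  ─────────────────
8│♜ ♞ ♝ ♛ · ♝ · ♜│8
7│♟ · ♟ ♟ ♞ · ♟ ·│7
6│· · · ♚ ♟ ♟ · ♟│6
5│· ♟ · · · · · ·│5
4│· ♙ · · ♙ · · ·│4
3│♙ · ♘ · · · ♙ ♙│3
2│· · ♙ ♙ · ♙ ♗ ·│2
1│♖ · ♗ ♕ ♔ · ♘ ♖│1
  ─────────────────
  a b c d e f g h


b8, e7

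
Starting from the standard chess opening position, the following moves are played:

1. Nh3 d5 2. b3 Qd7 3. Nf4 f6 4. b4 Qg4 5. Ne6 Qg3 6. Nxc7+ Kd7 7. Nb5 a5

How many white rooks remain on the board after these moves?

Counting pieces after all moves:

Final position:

  a b c d e f g h
  ─────────────────
8│♜ ♞ ♝ · · ♝ ♞ ♜│8
7│· ♟ · ♚ ♟ · ♟ ♟│7
6│· · · · · ♟ · ·│6
5│♟ ♘ · ♟ · · · ·│5
4│· ♙ · · · · · ·│4
3│· · · · · · ♛ ·│3
2│♙ · ♙ ♙ ♙ ♙ ♙ ♙│2
1│♖ ♘ ♗ ♕ ♔ ♗ · ♖│1
  ─────────────────
  a b c d e f g h


2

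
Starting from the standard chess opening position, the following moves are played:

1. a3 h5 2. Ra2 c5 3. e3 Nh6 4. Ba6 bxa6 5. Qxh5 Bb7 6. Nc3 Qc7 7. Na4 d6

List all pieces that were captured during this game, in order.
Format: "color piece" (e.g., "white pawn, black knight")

Tracking captures:
  bxa6: captured white bishop
  Qxh5: captured black pawn

white bishop, black pawn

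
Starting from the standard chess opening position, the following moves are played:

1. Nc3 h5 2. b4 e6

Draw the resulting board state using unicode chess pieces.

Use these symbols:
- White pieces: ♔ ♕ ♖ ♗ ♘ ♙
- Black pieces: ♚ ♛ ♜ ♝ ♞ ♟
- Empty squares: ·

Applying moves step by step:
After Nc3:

♜ ♞ ♝ ♛ ♚ ♝ ♞ ♜
♟ ♟ ♟ ♟ ♟ ♟ ♟ ♟
· · · · · · · ·
· · · · · · · ·
· · · · · · · ·
· · ♘ · · · · ·
♙ ♙ ♙ ♙ ♙ ♙ ♙ ♙
♖ · ♗ ♕ ♔ ♗ ♘ ♖


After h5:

♜ ♞ ♝ ♛ ♚ ♝ ♞ ♜
♟ ♟ ♟ ♟ ♟ ♟ ♟ ·
· · · · · · · ·
· · · · · · · ♟
· · · · · · · ·
· · ♘ · · · · ·
♙ ♙ ♙ ♙ ♙ ♙ ♙ ♙
♖ · ♗ ♕ ♔ ♗ ♘ ♖


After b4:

♜ ♞ ♝ ♛ ♚ ♝ ♞ ♜
♟ ♟ ♟ ♟ ♟ ♟ ♟ ·
· · · · · · · ·
· · · · · · · ♟
· ♙ · · · · · ·
· · ♘ · · · · ·
♙ · ♙ ♙ ♙ ♙ ♙ ♙
♖ · ♗ ♕ ♔ ♗ ♘ ♖


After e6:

♜ ♞ ♝ ♛ ♚ ♝ ♞ ♜
♟ ♟ ♟ ♟ · ♟ ♟ ·
· · · · ♟ · · ·
· · · · · · · ♟
· ♙ · · · · · ·
· · ♘ · · · · ·
♙ · ♙ ♙ ♙ ♙ ♙ ♙
♖ · ♗ ♕ ♔ ♗ ♘ ♖



  a b c d e f g h
  ─────────────────
8│♜ ♞ ♝ ♛ ♚ ♝ ♞ ♜│8
7│♟ ♟ ♟ ♟ · ♟ ♟ ·│7
6│· · · · ♟ · · ·│6
5│· · · · · · · ♟│5
4│· ♙ · · · · · ·│4
3│· · ♘ · · · · ·│3
2│♙ · ♙ ♙ ♙ ♙ ♙ ♙│2
1│♖ · ♗ ♕ ♔ ♗ ♘ ♖│1
  ─────────────────
  a b c d e f g h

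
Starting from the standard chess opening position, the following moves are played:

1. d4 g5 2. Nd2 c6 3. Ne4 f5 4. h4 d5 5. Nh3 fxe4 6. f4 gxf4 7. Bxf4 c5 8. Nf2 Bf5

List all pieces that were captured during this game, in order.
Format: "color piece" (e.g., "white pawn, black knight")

Tracking captures:
  fxe4: captured white knight
  gxf4: captured white pawn
  Bxf4: captured black pawn

white knight, white pawn, black pawn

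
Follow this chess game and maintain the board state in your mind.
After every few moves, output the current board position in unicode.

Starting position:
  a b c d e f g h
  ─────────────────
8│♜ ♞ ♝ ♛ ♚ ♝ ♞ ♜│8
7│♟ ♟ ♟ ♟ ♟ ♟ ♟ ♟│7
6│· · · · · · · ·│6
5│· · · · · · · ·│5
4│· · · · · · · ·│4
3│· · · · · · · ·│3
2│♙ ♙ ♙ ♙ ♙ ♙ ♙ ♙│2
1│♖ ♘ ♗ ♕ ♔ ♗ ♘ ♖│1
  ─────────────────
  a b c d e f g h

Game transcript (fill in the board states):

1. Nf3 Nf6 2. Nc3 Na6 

  a b c d e f g h
  ─────────────────
8│♜ · ♝ ♛ ♚ ♝ · ♜│8
7│♟ ♟ ♟ ♟ ♟ ♟ ♟ ♟│7
6│♞ · · · · ♞ · ·│6
5│· · · · · · · ·│5
4│· · · · · · · ·│4
3│· · ♘ · · ♘ · ·│3
2│♙ ♙ ♙ ♙ ♙ ♙ ♙ ♙│2
1│♖ · ♗ ♕ ♔ ♗ · ♖│1
  ─────────────────
  a b c d e f g h

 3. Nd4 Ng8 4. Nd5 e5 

  a b c d e f g h
  ─────────────────
8│♜ · ♝ ♛ ♚ ♝ ♞ ♜│8
7│♟ ♟ ♟ ♟ · ♟ ♟ ♟│7
6│♞ · · · · · · ·│6
5│· · · ♘ ♟ · · ·│5
4│· · · ♘ · · · ·│4
3│· · · · · · · ·│3
2│♙ ♙ ♙ ♙ ♙ ♙ ♙ ♙│2
1│♖ · ♗ ♕ ♔ ♗ · ♖│1
  ─────────────────
  a b c d e f g h

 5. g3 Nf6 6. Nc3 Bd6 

  a b c d e f g h
  ─────────────────
8│♜ · ♝ ♛ ♚ · · ♜│8
7│♟ ♟ ♟ ♟ · ♟ ♟ ♟│7
6│♞ · · ♝ · ♞ · ·│6
5│· · · · ♟ · · ·│5
4│· · · ♘ · · · ·│4
3│· · ♘ · · · ♙ ·│3
2│♙ ♙ ♙ ♙ ♙ ♙ · ♙│2
1│♖ · ♗ ♕ ♔ ♗ · ♖│1
  ─────────────────
  a b c d e f g h

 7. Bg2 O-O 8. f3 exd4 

  a b c d e f g h
  ─────────────────
8│♜ · ♝ ♛ · ♜ ♚ ·│8
7│♟ ♟ ♟ ♟ · ♟ ♟ ♟│7
6│♞ · · ♝ · ♞ · ·│6
5│· · · · · · · ·│5
4│· · · ♟ · · · ·│4
3│· · ♘ · · ♙ ♙ ·│3
2│♙ ♙ ♙ ♙ ♙ · ♗ ♙│2
1│♖ · ♗ ♕ ♔ · · ♖│1
  ─────────────────
  a b c d e f g h

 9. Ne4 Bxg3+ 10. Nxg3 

  a b c d e f g h
  ─────────────────
8│♜ · ♝ ♛ · ♜ ♚ ·│8
7│♟ ♟ ♟ ♟ · ♟ ♟ ♟│7
6│♞ · · · · ♞ · ·│6
5│· · · · · · · ·│5
4│· · · ♟ · · · ·│4
3│· · · · · ♙ ♘ ·│3
2│♙ ♙ ♙ ♙ ♙ · ♗ ♙│2
1│♖ · ♗ ♕ ♔ · · ♖│1
  ─────────────────
  a b c d e f g h


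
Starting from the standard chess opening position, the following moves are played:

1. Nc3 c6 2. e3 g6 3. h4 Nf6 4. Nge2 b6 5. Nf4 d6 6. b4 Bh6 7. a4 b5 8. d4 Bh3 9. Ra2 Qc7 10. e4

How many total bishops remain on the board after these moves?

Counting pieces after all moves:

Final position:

  a b c d e f g h
  ─────────────────
8│♜ ♞ · · ♚ · · ♜│8
7│♟ · ♛ · ♟ ♟ · ♟│7
6│· · ♟ ♟ · ♞ ♟ ♝│6
5│· ♟ · · · · · ·│5
4│♙ ♙ · ♙ ♙ ♘ · ♙│4
3│· · ♘ · · · · ♝│3
2│♖ · ♙ · · ♙ ♙ ·│2
1│· · ♗ ♕ ♔ ♗ · ♖│1
  ─────────────────
  a b c d e f g h


4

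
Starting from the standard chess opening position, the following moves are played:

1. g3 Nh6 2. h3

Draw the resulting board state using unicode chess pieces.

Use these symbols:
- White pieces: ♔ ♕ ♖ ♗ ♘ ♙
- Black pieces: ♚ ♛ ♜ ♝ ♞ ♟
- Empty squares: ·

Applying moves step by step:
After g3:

♜ ♞ ♝ ♛ ♚ ♝ ♞ ♜
♟ ♟ ♟ ♟ ♟ ♟ ♟ ♟
· · · · · · · ·
· · · · · · · ·
· · · · · · · ·
· · · · · · ♙ ·
♙ ♙ ♙ ♙ ♙ ♙ · ♙
♖ ♘ ♗ ♕ ♔ ♗ ♘ ♖


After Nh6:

♜ ♞ ♝ ♛ ♚ ♝ · ♜
♟ ♟ ♟ ♟ ♟ ♟ ♟ ♟
· · · · · · · ♞
· · · · · · · ·
· · · · · · · ·
· · · · · · ♙ ·
♙ ♙ ♙ ♙ ♙ ♙ · ♙
♖ ♘ ♗ ♕ ♔ ♗ ♘ ♖


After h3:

♜ ♞ ♝ ♛ ♚ ♝ · ♜
♟ ♟ ♟ ♟ ♟ ♟ ♟ ♟
· · · · · · · ♞
· · · · · · · ·
· · · · · · · ·
· · · · · · ♙ ♙
♙ ♙ ♙ ♙ ♙ ♙ · ·
♖ ♘ ♗ ♕ ♔ ♗ ♘ ♖



  a b c d e f g h
  ─────────────────
8│♜ ♞ ♝ ♛ ♚ ♝ · ♜│8
7│♟ ♟ ♟ ♟ ♟ ♟ ♟ ♟│7
6│· · · · · · · ♞│6
5│· · · · · · · ·│5
4│· · · · · · · ·│4
3│· · · · · · ♙ ♙│3
2│♙ ♙ ♙ ♙ ♙ ♙ · ·│2
1│♖ ♘ ♗ ♕ ♔ ♗ ♘ ♖│1
  ─────────────────
  a b c d e f g h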